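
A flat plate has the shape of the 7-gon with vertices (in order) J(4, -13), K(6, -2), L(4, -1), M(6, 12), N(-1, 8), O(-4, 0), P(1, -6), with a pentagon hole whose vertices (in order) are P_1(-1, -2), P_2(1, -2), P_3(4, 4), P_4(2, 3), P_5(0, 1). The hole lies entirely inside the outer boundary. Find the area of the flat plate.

Outer boundary:
Apply the surveyor's formula: 2A = Σ (x_i·y_{i+1} − x_{i+1}·y_i), indices taken mod 7.
Cross-terms: 70, 2, 54, 60, 32, 24, 11  ⇒  Σ = 253
Area = |Σ|/2 = 126.5.
Hole:
Apply Gauss's area formula: 2A = Σ (x_i·y_{i+1} − x_{i+1}·y_i), indices taken mod 5.
Σ = (4) + (12) + (4) + (2) + (1) = 23
Area = |Σ|/2 = 11.5.
Net area = 126.5 − 11.5 = 115.

115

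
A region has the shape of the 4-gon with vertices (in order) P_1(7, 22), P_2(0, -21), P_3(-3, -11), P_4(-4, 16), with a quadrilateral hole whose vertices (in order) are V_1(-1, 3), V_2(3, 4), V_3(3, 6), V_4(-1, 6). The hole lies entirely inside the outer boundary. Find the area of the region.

Outer boundary:
Σ = (-147) + (-63) + (-92) + (-200) = -502
Area = |Σ|/2 = 251.
Hole:
Cross-terms: -13, 6, 24, 3  ⇒  Σ = 20
Area = |Σ|/2 = 10.
Net area = 251 − 10 = 241.

241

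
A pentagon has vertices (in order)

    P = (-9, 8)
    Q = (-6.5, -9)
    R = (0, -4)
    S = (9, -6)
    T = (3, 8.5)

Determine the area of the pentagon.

195

Apply the surveyor's formula: 2A = Σ (x_i·y_{i+1} − x_{i+1}·y_i), indices taken mod 5.
P→Q: (-9)(-9) − (-6.5)(8) = 133
Q→R: (-6.5)(-4) − (0)(-9) = 26
R→S: (0)(-6) − (9)(-4) = 36
S→T: (9)(8.5) − (3)(-6) = 94.5
T→P: (3)(8) − (-9)(8.5) = 100.5
Σ = 390
Area = |Σ|/2 = 195.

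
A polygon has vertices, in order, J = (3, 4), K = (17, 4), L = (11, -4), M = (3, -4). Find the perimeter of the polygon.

|JK| = √((14)² + (0)²) = √196 = 14
|KL| = √((-6)² + (-8)²) = √100 = 10
|LM| = √((-8)² + (0)²) = √64 = 8
|MJ| = √((0)² + (8)²) = √64 = 8
Perimeter = 14 + 10 + 8 + 8 = 40.

40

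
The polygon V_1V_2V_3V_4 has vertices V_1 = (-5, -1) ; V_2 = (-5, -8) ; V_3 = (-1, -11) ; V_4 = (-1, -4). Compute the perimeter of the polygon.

24

|V_1V_2| = √((0)² + (-7)²) = √49 = 7
|V_2V_3| = √((4)² + (-3)²) = √25 = 5
|V_3V_4| = √((0)² + (7)²) = √49 = 7
|V_4V_1| = √((-4)² + (3)²) = √25 = 5
Perimeter = 7 + 5 + 7 + 5 = 24.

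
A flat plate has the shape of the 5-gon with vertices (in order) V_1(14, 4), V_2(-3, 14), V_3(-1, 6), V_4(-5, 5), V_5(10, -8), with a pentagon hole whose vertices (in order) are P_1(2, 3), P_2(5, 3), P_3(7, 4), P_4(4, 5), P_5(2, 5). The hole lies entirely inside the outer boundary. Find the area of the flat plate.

Outer boundary:
Apply the surveyor's formula: 2A = Σ (x_i·y_{i+1} − x_{i+1}·y_i), indices taken mod 5.
Σ = (208) + (-4) + (25) + (-10) + (152) = 371
Area = |Σ|/2 = 185.5.
Hole:
P_1→P_2: (2)(3) − (5)(3) = -9
P_2→P_3: (5)(4) − (7)(3) = -1
P_3→P_4: (7)(5) − (4)(4) = 19
P_4→P_5: (4)(5) − (2)(5) = 10
P_5→P_1: (2)(3) − (2)(5) = -4
Σ = 15
Area = |Σ|/2 = 7.5.
Net area = 185.5 − 7.5 = 178.

178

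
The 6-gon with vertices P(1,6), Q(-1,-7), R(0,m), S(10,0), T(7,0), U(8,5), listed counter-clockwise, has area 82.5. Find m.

-8

Write out the shoelace sum; only the two edges meeting at R involve m:
2·Area = [((-1)·m − 0·(-7)) + (0·0 − 10·m)] + 77
       = -11·m + 77 = 165
⇒ m = -8.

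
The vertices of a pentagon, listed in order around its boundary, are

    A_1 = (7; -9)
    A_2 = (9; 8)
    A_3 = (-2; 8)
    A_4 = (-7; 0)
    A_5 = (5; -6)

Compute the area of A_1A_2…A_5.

160

Σ = (137) + (88) + (56) + (42) + (-3) = 320
Area = |Σ|/2 = 160.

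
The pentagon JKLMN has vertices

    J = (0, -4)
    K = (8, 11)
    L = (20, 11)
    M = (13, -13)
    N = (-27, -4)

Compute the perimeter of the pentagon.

122

|JK| = √((8)² + (15)²) = √289 = 17
|KL| = √((12)² + (0)²) = √144 = 12
|LM| = √((-7)² + (-24)²) = √625 = 25
|MN| = √((-40)² + (9)²) = √1681 = 41
|NJ| = √((27)² + (0)²) = √729 = 27
Perimeter = 17 + 12 + 25 + 41 + 27 = 122.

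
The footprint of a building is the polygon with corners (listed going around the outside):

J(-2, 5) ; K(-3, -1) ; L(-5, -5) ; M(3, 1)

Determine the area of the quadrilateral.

27

Apply the shoelace formula: 2A = Σ (x_i·y_{i+1} − x_{i+1}·y_i), indices taken mod 4.
Cross-terms: 17, 10, 10, 17  ⇒  Σ = 54
Area = |Σ|/2 = 27.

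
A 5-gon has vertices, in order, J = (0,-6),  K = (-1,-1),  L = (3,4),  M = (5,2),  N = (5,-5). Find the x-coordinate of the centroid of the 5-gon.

Apply Gauss's area formula. First the cross-terms c_i = x_i·y_{i+1} − x_{i+1}·y_i:
  -6, -1, -14, -35, -30  ⇒  2A = -86, A = -43.
Then Σ (x_i + x_{i+1})·c_i = -608, so x̄ = -608 / (6·(-43)) = 304/129.

304/129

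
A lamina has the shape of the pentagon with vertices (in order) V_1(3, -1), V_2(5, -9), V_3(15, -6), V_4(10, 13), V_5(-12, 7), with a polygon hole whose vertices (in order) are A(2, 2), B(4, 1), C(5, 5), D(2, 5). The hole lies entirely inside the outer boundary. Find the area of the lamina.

268.5

Outer boundary:
Cross-terms: -22, 105, 255, 226, -9  ⇒  Σ = 555
Area = |Σ|/2 = 277.5.
Hole:
A→B: (2)(1) − (4)(2) = -6
B→C: (4)(5) − (5)(1) = 15
C→D: (5)(5) − (2)(5) = 15
D→A: (2)(2) − (2)(5) = -6
Σ = 18
Area = |Σ|/2 = 9.
Net area = 277.5 − 9 = 268.5.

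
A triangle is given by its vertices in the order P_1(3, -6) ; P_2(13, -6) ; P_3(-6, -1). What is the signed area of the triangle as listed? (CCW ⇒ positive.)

25

Apply the surveyor's formula: 2A = Σ (x_i·y_{i+1} − x_{i+1}·y_i), indices taken mod 3.
P_1→P_2: (3)(-6) − (13)(-6) = 60
P_2→P_3: (13)(-1) − (-6)(-6) = -49
P_3→P_1: (-6)(-6) − (3)(-1) = 39
Σ = 50
Signed area = Σ/2 = 25 (positive ⇒ counter-clockwise traversal).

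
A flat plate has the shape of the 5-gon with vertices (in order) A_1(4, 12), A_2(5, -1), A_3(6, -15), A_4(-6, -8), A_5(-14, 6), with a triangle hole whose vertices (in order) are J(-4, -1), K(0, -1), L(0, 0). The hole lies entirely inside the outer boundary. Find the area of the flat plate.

Outer boundary:
Cross-terms: -64, -69, -138, -148, -192  ⇒  Σ = -611
Area = |Σ|/2 = 305.5.
Hole:
Apply the shoelace (surveyor's) formula: 2A = Σ (x_i·y_{i+1} − x_{i+1}·y_i), indices taken mod 3.
J→K: (-4)(-1) − (0)(-1) = 4
K→L: (0)(0) − (0)(-1) = 0
L→J: (0)(-1) − (-4)(0) = 0
Σ = 4
Area = |Σ|/2 = 2.
Net area = 305.5 − 2 = 303.5.

303.5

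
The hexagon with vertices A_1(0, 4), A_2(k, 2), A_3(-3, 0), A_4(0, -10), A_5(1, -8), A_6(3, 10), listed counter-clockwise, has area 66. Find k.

Write out the shoelace sum; only the two edges meeting at A_2 involve k:
2·Area = [(0·2 − k·4) + (k·0 − (-3)·2)] + 86
       = -4·k + 92 = 132
⇒ k = -10.

-10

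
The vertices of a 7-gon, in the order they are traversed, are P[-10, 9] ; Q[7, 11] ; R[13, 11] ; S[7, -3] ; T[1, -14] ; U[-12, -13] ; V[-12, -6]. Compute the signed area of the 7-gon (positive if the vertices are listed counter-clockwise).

-441.5

Σ = (-173) + (-66) + (-116) + (-95) + (-181) + (-84) + (-168) = -883
Signed area = Σ/2 = -441.5 (negative ⇒ clockwise traversal).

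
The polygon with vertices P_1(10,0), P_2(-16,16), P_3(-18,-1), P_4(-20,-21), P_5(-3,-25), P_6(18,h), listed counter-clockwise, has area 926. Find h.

The doubled signed area Σ (x_i y_{i+1} − x_{i+1} y_i) is linear in h.
With h=0 it equals 1709; the coefficient of h is -13 (from the two edges through P_6).
So -13·h + 1709 = 2·926 = 1852 ⇒ h = -11.

-11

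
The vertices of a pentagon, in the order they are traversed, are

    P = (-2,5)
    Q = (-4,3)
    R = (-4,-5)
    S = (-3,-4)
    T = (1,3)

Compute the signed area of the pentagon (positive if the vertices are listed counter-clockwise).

Σ = (14) + (32) + (1) + (-5) + (11) = 53
Signed area = Σ/2 = 26.5 (positive ⇒ counter-clockwise traversal).

26.5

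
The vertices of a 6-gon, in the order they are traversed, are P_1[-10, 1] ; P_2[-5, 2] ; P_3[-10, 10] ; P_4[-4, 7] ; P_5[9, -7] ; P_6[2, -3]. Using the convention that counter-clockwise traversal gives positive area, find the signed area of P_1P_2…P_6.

-75.5

P_1→P_2: (-10)(2) − (-5)(1) = -15
P_2→P_3: (-5)(10) − (-10)(2) = -30
P_3→P_4: (-10)(7) − (-4)(10) = -30
P_4→P_5: (-4)(-7) − (9)(7) = -35
P_5→P_6: (9)(-3) − (2)(-7) = -13
P_6→P_1: (2)(1) − (-10)(-3) = -28
Σ = -151
Signed area = Σ/2 = -75.5 (negative ⇒ clockwise traversal).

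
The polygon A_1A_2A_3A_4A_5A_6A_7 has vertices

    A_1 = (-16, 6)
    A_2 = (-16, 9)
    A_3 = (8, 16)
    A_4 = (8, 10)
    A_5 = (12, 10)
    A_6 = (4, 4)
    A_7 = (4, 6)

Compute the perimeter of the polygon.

|A_1A_2| = √((0)² + (3)²) = √9 = 3
|A_2A_3| = √((24)² + (7)²) = √625 = 25
|A_3A_4| = √((0)² + (-6)²) = √36 = 6
|A_4A_5| = √((4)² + (0)²) = √16 = 4
|A_5A_6| = √((-8)² + (-6)²) = √100 = 10
|A_6A_7| = √((0)² + (2)²) = √4 = 2
|A_7A_1| = √((-20)² + (0)²) = √400 = 20
Perimeter = 3 + 25 + 6 + 4 + 10 + 2 + 20 = 70.

70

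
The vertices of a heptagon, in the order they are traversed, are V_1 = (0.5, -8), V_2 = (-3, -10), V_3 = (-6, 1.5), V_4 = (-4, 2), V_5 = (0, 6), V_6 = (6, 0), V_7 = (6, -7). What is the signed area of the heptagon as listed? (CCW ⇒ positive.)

V_1→V_2: (0.5)(-10) − (-3)(-8) = -29
V_2→V_3: (-3)(1.5) − (-6)(-10) = -64.5
V_3→V_4: (-6)(2) − (-4)(1.5) = -6
V_4→V_5: (-4)(6) − (0)(2) = -24
V_5→V_6: (0)(0) − (6)(6) = -36
V_6→V_7: (6)(-7) − (6)(0) = -42
V_7→V_1: (6)(-8) − (0.5)(-7) = -44.5
Σ = -246
Signed area = Σ/2 = -123 (negative ⇒ clockwise traversal).

-123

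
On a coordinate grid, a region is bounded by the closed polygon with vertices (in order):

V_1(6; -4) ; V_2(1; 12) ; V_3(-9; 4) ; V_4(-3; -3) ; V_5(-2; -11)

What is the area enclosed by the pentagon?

164

Apply the surveyor's formula: 2A = Σ (x_i·y_{i+1} − x_{i+1}·y_i), indices taken mod 5.
Σ = (76) + (112) + (39) + (27) + (74) = 328
Area = |Σ|/2 = 164.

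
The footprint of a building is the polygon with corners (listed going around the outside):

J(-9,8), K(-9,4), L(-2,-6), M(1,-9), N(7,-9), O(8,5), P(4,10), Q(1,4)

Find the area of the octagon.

196.5

Apply the surveyor's formula: 2A = Σ (x_i·y_{i+1} − x_{i+1}·y_i), indices taken mod 8.
J→K: (-9)(4) − (-9)(8) = 36
K→L: (-9)(-6) − (-2)(4) = 62
L→M: (-2)(-9) − (1)(-6) = 24
M→N: (1)(-9) − (7)(-9) = 54
N→O: (7)(5) − (8)(-9) = 107
O→P: (8)(10) − (4)(5) = 60
P→Q: (4)(4) − (1)(10) = 6
Q→J: (1)(8) − (-9)(4) = 44
Σ = 393
Area = |Σ|/2 = 196.5.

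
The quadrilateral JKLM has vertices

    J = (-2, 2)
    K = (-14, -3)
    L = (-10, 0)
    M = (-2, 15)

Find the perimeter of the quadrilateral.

48

|JK| = √((-12)² + (-5)²) = √169 = 13
|KL| = √((4)² + (3)²) = √25 = 5
|LM| = √((8)² + (15)²) = √289 = 17
|MJ| = √((0)² + (-13)²) = √169 = 13
Perimeter = 13 + 5 + 17 + 13 = 48.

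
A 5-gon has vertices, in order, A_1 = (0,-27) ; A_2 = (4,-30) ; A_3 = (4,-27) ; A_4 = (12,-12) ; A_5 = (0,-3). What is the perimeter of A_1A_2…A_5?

|A_1A_2| = √((4)² + (-3)²) = √25 = 5
|A_2A_3| = √((0)² + (3)²) = √9 = 3
|A_3A_4| = √((8)² + (15)²) = √289 = 17
|A_4A_5| = √((-12)² + (9)²) = √225 = 15
|A_5A_1| = √((0)² + (-24)²) = √576 = 24
Perimeter = 5 + 3 + 17 + 15 + 24 = 64.

64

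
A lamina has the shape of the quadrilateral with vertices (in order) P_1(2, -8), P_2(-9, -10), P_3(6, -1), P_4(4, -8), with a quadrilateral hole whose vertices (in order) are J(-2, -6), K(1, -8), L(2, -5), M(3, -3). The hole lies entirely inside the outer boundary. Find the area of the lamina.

Outer boundary:
Apply the shoelace formula: 2A = Σ (x_i·y_{i+1} − x_{i+1}·y_i), indices taken mod 4.
P_1→P_2: (2)(-10) − (-9)(-8) = -92
P_2→P_3: (-9)(-1) − (6)(-10) = 69
P_3→P_4: (6)(-8) − (4)(-1) = -44
P_4→P_1: (4)(-8) − (2)(-8) = -16
Σ = -83
Area = |Σ|/2 = 41.5.
Hole:
Apply the shoelace formula: 2A = Σ (x_i·y_{i+1} − x_{i+1}·y_i), indices taken mod 4.
J→K: (-2)(-8) − (1)(-6) = 22
K→L: (1)(-5) − (2)(-8) = 11
L→M: (2)(-3) − (3)(-5) = 9
M→J: (3)(-6) − (-2)(-3) = -24
Σ = 18
Area = |Σ|/2 = 9.
Net area = 41.5 − 9 = 32.5.

32.5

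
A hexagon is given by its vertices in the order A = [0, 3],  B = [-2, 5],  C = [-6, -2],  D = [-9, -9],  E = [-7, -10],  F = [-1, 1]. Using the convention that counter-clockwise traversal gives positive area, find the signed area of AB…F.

A→B: (0)(5) − (-2)(3) = 6
B→C: (-2)(-2) − (-6)(5) = 34
C→D: (-6)(-9) − (-9)(-2) = 36
D→E: (-9)(-10) − (-7)(-9) = 27
E→F: (-7)(1) − (-1)(-10) = -17
F→A: (-1)(3) − (0)(1) = -3
Σ = 83
Signed area = Σ/2 = 41.5 (positive ⇒ counter-clockwise traversal).

41.5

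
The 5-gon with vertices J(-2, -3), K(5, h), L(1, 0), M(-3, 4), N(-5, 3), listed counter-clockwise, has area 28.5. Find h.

The doubled signed area Σ (x_i y_{i+1} − x_{i+1} y_i) is linear in h.
With h=0 it equals 51; the coefficient of h is -3 (from the two edges through K).
So -3·h + 51 = 2·28.5 = 57 ⇒ h = -2.

-2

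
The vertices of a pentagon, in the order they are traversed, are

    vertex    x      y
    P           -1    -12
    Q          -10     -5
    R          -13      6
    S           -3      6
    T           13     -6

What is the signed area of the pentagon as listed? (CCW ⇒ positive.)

Cross-terms: -115, -125, -60, -60, -162  ⇒  Σ = -522
Signed area = Σ/2 = -261 (negative ⇒ clockwise traversal).

-261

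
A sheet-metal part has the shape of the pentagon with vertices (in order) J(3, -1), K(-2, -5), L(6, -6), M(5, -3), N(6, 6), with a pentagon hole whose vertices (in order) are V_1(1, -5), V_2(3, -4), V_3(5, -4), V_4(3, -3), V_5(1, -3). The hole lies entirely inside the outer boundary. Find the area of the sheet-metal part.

Outer boundary:
Apply the surveyor's formula: 2A = Σ (x_i·y_{i+1} − x_{i+1}·y_i), indices taken mod 5.
Σ = (-17) + (42) + (12) + (48) + (-24) = 61
Area = |Σ|/2 = 30.5.
Hole:
Σ = (11) + (8) + (-3) + (-6) + (-2) = 8
Area = |Σ|/2 = 4.
Net area = 30.5 − 4 = 26.5.

26.5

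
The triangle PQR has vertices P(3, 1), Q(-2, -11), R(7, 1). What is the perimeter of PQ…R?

|PQ| = √((-5)² + (-12)²) = √169 = 13
|QR| = √((9)² + (12)²) = √225 = 15
|RP| = √((-4)² + (0)²) = √16 = 4
Perimeter = 13 + 15 + 4 = 32.

32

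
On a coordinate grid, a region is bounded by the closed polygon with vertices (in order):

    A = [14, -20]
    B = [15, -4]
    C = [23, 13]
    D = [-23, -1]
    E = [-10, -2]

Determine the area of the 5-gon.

Apply Gauss's area formula: 2A = Σ (x_i·y_{i+1} − x_{i+1}·y_i), indices taken mod 5.
Σ = (244) + (287) + (276) + (36) + (228) = 1071
Area = |Σ|/2 = 535.5.

535.5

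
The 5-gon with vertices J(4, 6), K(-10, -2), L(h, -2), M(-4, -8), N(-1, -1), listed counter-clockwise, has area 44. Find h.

-5

Write out the shoelace sum; only the two edges meeting at L involve h:
2·Area = [((-10)·(-2) − h·(-2)) + (h·(-8) − (-4)·(-2))] + 46
       = -6·h + 58 = 88
⇒ h = -5.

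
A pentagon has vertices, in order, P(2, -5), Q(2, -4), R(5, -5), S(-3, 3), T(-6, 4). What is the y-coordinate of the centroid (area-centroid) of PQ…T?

Apply the surveyor's formula. First the cross-terms c_i = x_i·y_{i+1} − x_{i+1}·y_i:
  2, 10, 0, 6, 22  ⇒  2A = 40, A = 20.
Then Σ (y_i + y_{i+1})·c_i = -88, so ȳ = -88 / (6·20) = -11/15.

-11/15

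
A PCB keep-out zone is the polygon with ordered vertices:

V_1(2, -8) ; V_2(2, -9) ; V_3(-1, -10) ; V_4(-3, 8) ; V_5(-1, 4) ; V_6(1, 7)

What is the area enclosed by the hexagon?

Cross-terms: -2, -29, -38, -4, -11, -22  ⇒  Σ = -106
Area = |Σ|/2 = 53.

53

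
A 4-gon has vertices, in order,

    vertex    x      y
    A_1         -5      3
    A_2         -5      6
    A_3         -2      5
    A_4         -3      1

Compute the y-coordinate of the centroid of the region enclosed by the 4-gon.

72/19

Apply the surveyor's formula. First the cross-terms c_i = x_i·y_{i+1} − x_{i+1}·y_i:
  -15, -13, 13, -4  ⇒  2A = -19, A = -9.5.
Then Σ (y_i + y_{i+1})·c_i = -216, so ȳ = -216 / (6·(-9.5)) = 72/19.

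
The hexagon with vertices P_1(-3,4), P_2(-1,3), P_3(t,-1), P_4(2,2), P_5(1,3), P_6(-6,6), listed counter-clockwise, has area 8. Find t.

The doubled signed area Σ (x_i y_{i+1} − x_{i+1} y_i) is linear in t.
With t=0 it equals 20; the coefficient of t is -1 (from the two edges through P_3).
So -1·t + 20 = 2·8 = 16 ⇒ t = 4.

4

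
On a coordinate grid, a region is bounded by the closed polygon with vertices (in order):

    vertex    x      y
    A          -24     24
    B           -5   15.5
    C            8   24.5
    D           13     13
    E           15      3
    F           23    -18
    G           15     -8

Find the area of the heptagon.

477

Apply the shoelace (surveyor's) formula: 2A = Σ (x_i·y_{i+1} − x_{i+1}·y_i), indices taken mod 7.
Σ = (-252) + (-246.5) + (-214.5) + (-156) + (-339) + (86) + (168) = -954
Area = |Σ|/2 = 477.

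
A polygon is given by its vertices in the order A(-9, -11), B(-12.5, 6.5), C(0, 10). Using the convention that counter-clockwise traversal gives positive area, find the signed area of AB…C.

Cross-terms: -196, -125, 90  ⇒  Σ = -231
Signed area = Σ/2 = -115.5 (negative ⇒ clockwise traversal).

-115.5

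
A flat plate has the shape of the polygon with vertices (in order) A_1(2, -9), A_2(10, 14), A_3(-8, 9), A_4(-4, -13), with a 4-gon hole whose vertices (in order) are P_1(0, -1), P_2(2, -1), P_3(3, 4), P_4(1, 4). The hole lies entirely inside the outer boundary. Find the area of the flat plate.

Outer boundary:
Σ = (118) + (202) + (140) + (62) = 522
Area = |Σ|/2 = 261.
Hole:
Apply the shoelace formula: 2A = Σ (x_i·y_{i+1} − x_{i+1}·y_i), indices taken mod 4.
Cross-terms: 2, 11, 8, -1  ⇒  Σ = 20
Area = |Σ|/2 = 10.
Net area = 261 − 10 = 251.

251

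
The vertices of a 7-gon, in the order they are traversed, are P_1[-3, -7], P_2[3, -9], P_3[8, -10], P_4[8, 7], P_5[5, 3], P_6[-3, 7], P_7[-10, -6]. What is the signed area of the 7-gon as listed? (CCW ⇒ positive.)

199.5

Σ = (48) + (42) + (136) + (-11) + (44) + (88) + (52) = 399
Signed area = Σ/2 = 199.5 (positive ⇒ counter-clockwise traversal).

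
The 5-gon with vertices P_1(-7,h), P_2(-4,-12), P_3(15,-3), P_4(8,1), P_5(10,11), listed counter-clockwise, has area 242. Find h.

1

The doubled signed area Σ (x_i y_{i+1} − x_{i+1} y_i) is linear in h.
With h=0 it equals 470; the coefficient of h is 14 (from the two edges through P_1).
So 14·h + 470 = 2·242 = 484 ⇒ h = 1.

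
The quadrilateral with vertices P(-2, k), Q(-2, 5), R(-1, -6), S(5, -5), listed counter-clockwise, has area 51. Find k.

10

Write out the shoelace sum; only the two edges meeting at P involve k:
2·Area = [(5·k − (-2)·(-5)) + ((-2)·5 − (-2)·k)] + 52
       = 7·k + 32 = 102
⇒ k = 10.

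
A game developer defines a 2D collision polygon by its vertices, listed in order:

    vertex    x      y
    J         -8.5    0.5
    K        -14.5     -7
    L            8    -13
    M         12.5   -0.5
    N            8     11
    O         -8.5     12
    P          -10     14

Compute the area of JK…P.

457.875

Σ = (66.75) + (244.5) + (158.5) + (141.5) + (189.5) + (1) + (114) = 915.75
Area = |Σ|/2 = 457.875.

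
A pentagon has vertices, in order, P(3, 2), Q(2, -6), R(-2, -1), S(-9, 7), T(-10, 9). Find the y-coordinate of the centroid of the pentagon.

Apply the shoelace formula. First the cross-terms c_i = x_i·y_{i+1} − x_{i+1}·y_i:
  -22, -14, -23, -11, -47  ⇒  2A = -117, A = -58.5.
Then Σ (y_i + y_{i+1})·c_i = -645, so ȳ = -645 / (6·(-58.5)) = 215/117.

215/117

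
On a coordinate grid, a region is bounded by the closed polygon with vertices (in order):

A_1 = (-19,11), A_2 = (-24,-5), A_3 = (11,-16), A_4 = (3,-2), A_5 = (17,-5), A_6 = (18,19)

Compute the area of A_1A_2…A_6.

907.5

Apply the shoelace formula: 2A = Σ (x_i·y_{i+1} − x_{i+1}·y_i), indices taken mod 6.
Cross-terms: 359, 439, 26, 19, 413, 559  ⇒  Σ = 1815
Area = |Σ|/2 = 907.5.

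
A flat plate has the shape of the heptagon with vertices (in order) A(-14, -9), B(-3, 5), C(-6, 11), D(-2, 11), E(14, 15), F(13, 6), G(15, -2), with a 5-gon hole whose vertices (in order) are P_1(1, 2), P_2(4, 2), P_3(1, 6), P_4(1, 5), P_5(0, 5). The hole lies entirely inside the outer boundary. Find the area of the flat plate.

Outer boundary:
Apply Gauss's area formula: 2A = Σ (x_i·y_{i+1} − x_{i+1}·y_i), indices taken mod 7.
Σ = (-97) + (-3) + (-44) + (-184) + (-111) + (-116) + (-163) = -718
Area = |Σ|/2 = 359.
Hole:
Σ = (-6) + (22) + (-1) + (5) + (-5) = 15
Area = |Σ|/2 = 7.5.
Net area = 359 − 7.5 = 351.5.

351.5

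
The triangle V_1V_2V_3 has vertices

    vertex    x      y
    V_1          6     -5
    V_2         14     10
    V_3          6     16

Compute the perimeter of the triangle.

48

|V_1V_2| = √((8)² + (15)²) = √289 = 17
|V_2V_3| = √((-8)² + (6)²) = √100 = 10
|V_3V_1| = √((0)² + (-21)²) = √441 = 21
Perimeter = 17 + 10 + 21 = 48.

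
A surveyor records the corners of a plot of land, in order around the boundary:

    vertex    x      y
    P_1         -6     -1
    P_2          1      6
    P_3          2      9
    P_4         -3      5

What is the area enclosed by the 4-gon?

16

P_1→P_2: (-6)(6) − (1)(-1) = -35
P_2→P_3: (1)(9) − (2)(6) = -3
P_3→P_4: (2)(5) − (-3)(9) = 37
P_4→P_1: (-3)(-1) − (-6)(5) = 33
Σ = 32
Area = |Σ|/2 = 16.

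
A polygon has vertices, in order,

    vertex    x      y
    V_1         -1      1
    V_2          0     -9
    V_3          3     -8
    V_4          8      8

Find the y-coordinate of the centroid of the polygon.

-129/140

Apply the surveyor's formula. First the cross-terms c_i = x_i·y_{i+1} − x_{i+1}·y_i:
  9, 27, 88, 16  ⇒  2A = 140, A = 70.
Then Σ (y_i + y_{i+1})·c_i = -387, so ȳ = -387 / (6·70) = -129/140.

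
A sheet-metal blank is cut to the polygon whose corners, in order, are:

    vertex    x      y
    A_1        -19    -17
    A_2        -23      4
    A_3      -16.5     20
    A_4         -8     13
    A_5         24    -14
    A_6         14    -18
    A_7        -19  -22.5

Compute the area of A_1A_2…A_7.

1056.5

Apply the shoelace formula: 2A = Σ (x_i·y_{i+1} − x_{i+1}·y_i), indices taken mod 7.
A_1→A_2: (-19)(4) − (-23)(-17) = -467
A_2→A_3: (-23)(20) − (-16.5)(4) = -394
A_3→A_4: (-16.5)(13) − (-8)(20) = -54.5
A_4→A_5: (-8)(-14) − (24)(13) = -200
A_5→A_6: (24)(-18) − (14)(-14) = -236
A_6→A_7: (14)(-22.5) − (-19)(-18) = -657
A_7→A_1: (-19)(-17) − (-19)(-22.5) = -104.5
Σ = -2113
Area = |Σ|/2 = 1056.5.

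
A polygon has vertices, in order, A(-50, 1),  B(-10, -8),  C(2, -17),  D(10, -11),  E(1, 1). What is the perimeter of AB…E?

132

|AB| = √((40)² + (-9)²) = √1681 = 41
|BC| = √((12)² + (-9)²) = √225 = 15
|CD| = √((8)² + (6)²) = √100 = 10
|DE| = √((-9)² + (12)²) = √225 = 15
|EA| = √((-51)² + (0)²) = √2601 = 51
Perimeter = 41 + 15 + 10 + 15 + 51 = 132.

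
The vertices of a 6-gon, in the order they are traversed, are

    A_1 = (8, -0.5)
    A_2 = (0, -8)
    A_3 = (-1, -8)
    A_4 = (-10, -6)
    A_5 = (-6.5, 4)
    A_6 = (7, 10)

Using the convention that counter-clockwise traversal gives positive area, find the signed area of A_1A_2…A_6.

-200.75

Apply Gauss's area formula: 2A = Σ (x_i·y_{i+1} − x_{i+1}·y_i), indices taken mod 6.
Σ = (-64) + (-8) + (-74) + (-79) + (-93) + (-83.5) = -401.5
Signed area = Σ/2 = -200.75 (negative ⇒ clockwise traversal).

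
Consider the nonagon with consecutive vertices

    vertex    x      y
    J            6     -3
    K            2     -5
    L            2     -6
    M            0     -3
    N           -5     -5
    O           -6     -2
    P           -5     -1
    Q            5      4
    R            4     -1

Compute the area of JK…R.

56.5

Cross-terms: -24, -2, -6, -15, -20, -4, -15, -21, -6  ⇒  Σ = -113
Area = |Σ|/2 = 56.5.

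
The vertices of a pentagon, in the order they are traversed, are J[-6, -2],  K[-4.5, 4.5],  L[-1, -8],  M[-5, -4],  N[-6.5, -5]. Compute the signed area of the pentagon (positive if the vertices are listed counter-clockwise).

-24.75

J→K: (-6)(4.5) − (-4.5)(-2) = -36
K→L: (-4.5)(-8) − (-1)(4.5) = 40.5
L→M: (-1)(-4) − (-5)(-8) = -36
M→N: (-5)(-5) − (-6.5)(-4) = -1
N→J: (-6.5)(-2) − (-6)(-5) = -17
Σ = -49.5
Signed area = Σ/2 = -24.75 (negative ⇒ clockwise traversal).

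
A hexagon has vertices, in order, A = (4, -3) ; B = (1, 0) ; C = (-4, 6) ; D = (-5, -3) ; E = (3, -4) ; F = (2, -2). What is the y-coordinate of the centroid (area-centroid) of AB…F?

-2/7

Apply the shoelace (surveyor's) formula. First the cross-terms c_i = x_i·y_{i+1} − x_{i+1}·y_i:
  3, 6, 42, 29, 2, 2  ⇒  2A = 84, A = 42.
Then Σ (y_i + y_{i+1})·c_i = -72, so ȳ = -72 / (6·42) = -2/7.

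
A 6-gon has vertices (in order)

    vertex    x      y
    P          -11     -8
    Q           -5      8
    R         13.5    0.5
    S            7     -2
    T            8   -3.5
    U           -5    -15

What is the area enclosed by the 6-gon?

270

Σ = (-128) + (-110.5) + (-30.5) + (-8.5) + (-137.5) + (-125) = -540
Area = |Σ|/2 = 270.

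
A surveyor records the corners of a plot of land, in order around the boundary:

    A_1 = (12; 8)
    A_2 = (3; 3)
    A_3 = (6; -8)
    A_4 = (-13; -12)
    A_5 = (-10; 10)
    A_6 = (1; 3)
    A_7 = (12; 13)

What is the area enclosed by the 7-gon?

Apply the shoelace formula: 2A = Σ (x_i·y_{i+1} − x_{i+1}·y_i), indices taken mod 7.
Σ = (12) + (-42) + (-176) + (-250) + (-40) + (-23) + (-60) = -579
Area = |Σ|/2 = 289.5.

289.5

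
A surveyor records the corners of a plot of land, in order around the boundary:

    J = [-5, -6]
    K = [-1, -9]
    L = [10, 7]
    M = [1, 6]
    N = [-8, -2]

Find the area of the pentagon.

129.5

J→K: (-5)(-9) − (-1)(-6) = 39
K→L: (-1)(7) − (10)(-9) = 83
L→M: (10)(6) − (1)(7) = 53
M→N: (1)(-2) − (-8)(6) = 46
N→J: (-8)(-6) − (-5)(-2) = 38
Σ = 259
Area = |Σ|/2 = 129.5.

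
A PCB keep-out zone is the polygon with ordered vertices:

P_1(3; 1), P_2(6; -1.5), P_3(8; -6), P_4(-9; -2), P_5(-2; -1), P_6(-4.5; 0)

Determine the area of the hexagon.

54.25

Apply the shoelace formula: 2A = Σ (x_i·y_{i+1} − x_{i+1}·y_i), indices taken mod 6.
Σ = (-10.5) + (-24) + (-70) + (5) + (-4.5) + (-4.5) = -108.5
Area = |Σ|/2 = 54.25.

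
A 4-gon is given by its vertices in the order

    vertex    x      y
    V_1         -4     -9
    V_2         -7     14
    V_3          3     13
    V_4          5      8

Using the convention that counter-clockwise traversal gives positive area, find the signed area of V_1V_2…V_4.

-153

Apply Gauss's area formula: 2A = Σ (x_i·y_{i+1} − x_{i+1}·y_i), indices taken mod 4.
Σ = (-119) + (-133) + (-41) + (-13) = -306
Signed area = Σ/2 = -153 (negative ⇒ clockwise traversal).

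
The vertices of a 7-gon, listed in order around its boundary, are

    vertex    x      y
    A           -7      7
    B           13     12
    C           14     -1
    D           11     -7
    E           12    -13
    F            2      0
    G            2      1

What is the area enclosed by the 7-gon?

Σ = (-175) + (-181) + (-87) + (-59) + (26) + (2) + (21) = -453
Area = |Σ|/2 = 226.5.

226.5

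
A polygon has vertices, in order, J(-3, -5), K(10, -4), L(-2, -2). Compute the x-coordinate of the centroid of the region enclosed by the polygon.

Apply Gauss's area formula. First the cross-terms c_i = x_i·y_{i+1} − x_{i+1}·y_i:
  62, -28, 4  ⇒  2A = 38, A = 19.
Then Σ (x_i + x_{i+1})·c_i = 190, so x̄ = 190 / (6·19) = 5/3.

5/3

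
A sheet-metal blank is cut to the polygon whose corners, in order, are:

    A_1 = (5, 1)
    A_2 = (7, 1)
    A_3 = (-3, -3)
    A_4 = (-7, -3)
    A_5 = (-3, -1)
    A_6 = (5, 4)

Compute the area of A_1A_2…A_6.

Σ = (-2) + (-18) + (-12) + (-2) + (-7) + (-15) = -56
Area = |Σ|/2 = 28.

28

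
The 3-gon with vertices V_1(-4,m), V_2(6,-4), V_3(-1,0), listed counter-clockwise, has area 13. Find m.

-2

The doubled signed area Σ (x_i y_{i+1} − x_{i+1} y_i) is linear in m.
With m=0 it equals 12; the coefficient of m is -7 (from the two edges through V_1).
So -7·m + 12 = 2·13 = 26 ⇒ m = -2.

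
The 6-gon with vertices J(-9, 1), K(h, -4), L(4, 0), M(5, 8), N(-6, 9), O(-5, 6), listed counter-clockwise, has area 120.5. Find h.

The doubled signed area Σ (x_i y_{i+1} − x_{i+1} y_i) is linear in h.
With h=0 it equals 235; the coefficient of h is -1 (from the two edges through K).
So -1·h + 235 = 2·120.5 = 241 ⇒ h = -6.

-6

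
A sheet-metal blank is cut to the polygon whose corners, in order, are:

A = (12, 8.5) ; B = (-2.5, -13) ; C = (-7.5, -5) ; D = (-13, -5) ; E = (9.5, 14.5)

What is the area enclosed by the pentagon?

Apply the shoelace formula: 2A = Σ (x_i·y_{i+1} − x_{i+1}·y_i), indices taken mod 5.
A→B: (12)(-13) − (-2.5)(8.5) = -134.75
B→C: (-2.5)(-5) − (-7.5)(-13) = -85
C→D: (-7.5)(-5) − (-13)(-5) = -27.5
D→E: (-13)(14.5) − (9.5)(-5) = -141
E→A: (9.5)(8.5) − (12)(14.5) = -93.25
Σ = -481.5
Area = |Σ|/2 = 240.75.

240.75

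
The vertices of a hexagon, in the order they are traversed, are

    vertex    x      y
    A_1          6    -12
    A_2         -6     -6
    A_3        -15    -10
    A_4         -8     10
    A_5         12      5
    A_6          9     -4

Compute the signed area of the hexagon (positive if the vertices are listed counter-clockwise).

-352.5

Σ = (-108) + (-30) + (-230) + (-160) + (-93) + (-84) = -705
Signed area = Σ/2 = -352.5 (negative ⇒ clockwise traversal).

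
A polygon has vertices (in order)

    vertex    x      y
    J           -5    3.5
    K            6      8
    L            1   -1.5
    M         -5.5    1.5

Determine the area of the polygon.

Cross-terms: -61, -17, -6.75, -11.75  ⇒  Σ = -96.5
Area = |Σ|/2 = 48.25.

48.25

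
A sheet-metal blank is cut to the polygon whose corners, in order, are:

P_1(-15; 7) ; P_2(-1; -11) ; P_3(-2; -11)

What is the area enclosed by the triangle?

Apply the surveyor's formula: 2A = Σ (x_i·y_{i+1} − x_{i+1}·y_i), indices taken mod 3.
Σ = (172) + (-11) + (-179) = -18
Area = |Σ|/2 = 9.

9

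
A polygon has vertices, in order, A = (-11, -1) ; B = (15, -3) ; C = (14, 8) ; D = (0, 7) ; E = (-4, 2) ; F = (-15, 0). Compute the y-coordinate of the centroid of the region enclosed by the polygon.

265/127

Apply the shoelace formula. First the cross-terms c_i = x_i·y_{i+1} − x_{i+1}·y_i:
  48, 162, 98, 28, 30, 15  ⇒  2A = 381, A = 190.5.
Then Σ (y_i + y_{i+1})·c_i = 2385, so ȳ = 2385 / (6·190.5) = 265/127.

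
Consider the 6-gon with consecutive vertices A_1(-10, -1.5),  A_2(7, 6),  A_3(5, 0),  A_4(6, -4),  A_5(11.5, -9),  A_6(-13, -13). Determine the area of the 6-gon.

242.25

A_1→A_2: (-10)(6) − (7)(-1.5) = -49.5
A_2→A_3: (7)(0) − (5)(6) = -30
A_3→A_4: (5)(-4) − (6)(0) = -20
A_4→A_5: (6)(-9) − (11.5)(-4) = -8
A_5→A_6: (11.5)(-13) − (-13)(-9) = -266.5
A_6→A_1: (-13)(-1.5) − (-10)(-13) = -110.5
Σ = -484.5
Area = |Σ|/2 = 242.25.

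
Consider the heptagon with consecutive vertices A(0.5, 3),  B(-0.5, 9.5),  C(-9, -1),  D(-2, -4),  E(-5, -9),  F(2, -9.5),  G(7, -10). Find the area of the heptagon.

Σ = (6.25) + (86) + (34) + (-2) + (65.5) + (46.5) + (26) = 262.25
Area = |Σ|/2 = 131.125.

131.125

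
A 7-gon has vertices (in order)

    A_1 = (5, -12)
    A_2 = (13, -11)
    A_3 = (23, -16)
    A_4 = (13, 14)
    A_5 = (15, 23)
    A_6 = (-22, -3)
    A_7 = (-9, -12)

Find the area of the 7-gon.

815.5

Apply the shoelace formula: 2A = Σ (x_i·y_{i+1} − x_{i+1}·y_i), indices taken mod 7.
A_1→A_2: (5)(-11) − (13)(-12) = 101
A_2→A_3: (13)(-16) − (23)(-11) = 45
A_3→A_4: (23)(14) − (13)(-16) = 530
A_4→A_5: (13)(23) − (15)(14) = 89
A_5→A_6: (15)(-3) − (-22)(23) = 461
A_6→A_7: (-22)(-12) − (-9)(-3) = 237
A_7→A_1: (-9)(-12) − (5)(-12) = 168
Σ = 1631
Area = |Σ|/2 = 815.5.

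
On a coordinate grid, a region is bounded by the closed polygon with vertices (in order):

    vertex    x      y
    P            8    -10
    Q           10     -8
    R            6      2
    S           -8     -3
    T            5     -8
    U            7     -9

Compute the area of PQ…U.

97

Apply the shoelace (surveyor's) formula: 2A = Σ (x_i·y_{i+1} − x_{i+1}·y_i), indices taken mod 6.
P→Q: (8)(-8) − (10)(-10) = 36
Q→R: (10)(2) − (6)(-8) = 68
R→S: (6)(-3) − (-8)(2) = -2
S→T: (-8)(-8) − (5)(-3) = 79
T→U: (5)(-9) − (7)(-8) = 11
U→P: (7)(-10) − (8)(-9) = 2
Σ = 194
Area = |Σ|/2 = 97.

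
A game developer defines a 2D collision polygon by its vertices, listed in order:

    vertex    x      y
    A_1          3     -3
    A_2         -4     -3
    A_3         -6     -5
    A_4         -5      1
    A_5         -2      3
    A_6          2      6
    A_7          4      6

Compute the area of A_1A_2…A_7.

Σ = (-21) + (2) + (-31) + (-13) + (-18) + (-12) + (-30) = -123
Area = |Σ|/2 = 61.5.

61.5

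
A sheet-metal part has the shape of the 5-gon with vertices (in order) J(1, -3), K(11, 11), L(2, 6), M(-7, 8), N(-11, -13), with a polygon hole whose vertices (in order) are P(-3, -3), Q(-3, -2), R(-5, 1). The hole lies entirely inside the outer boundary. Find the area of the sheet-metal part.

Outer boundary:
Apply the shoelace (surveyor's) formula: 2A = Σ (x_i·y_{i+1} − x_{i+1}·y_i), indices taken mod 5.
J→K: (1)(11) − (11)(-3) = 44
K→L: (11)(6) − (2)(11) = 44
L→M: (2)(8) − (-7)(6) = 58
M→N: (-7)(-13) − (-11)(8) = 179
N→J: (-11)(-3) − (1)(-13) = 46
Σ = 371
Area = |Σ|/2 = 185.5.
Hole:
Apply the shoelace (surveyor's) formula: 2A = Σ (x_i·y_{i+1} − x_{i+1}·y_i), indices taken mod 3.
Cross-terms: -3, -13, 18  ⇒  Σ = 2
Area = |Σ|/2 = 1.
Net area = 185.5 − 1 = 184.5.

184.5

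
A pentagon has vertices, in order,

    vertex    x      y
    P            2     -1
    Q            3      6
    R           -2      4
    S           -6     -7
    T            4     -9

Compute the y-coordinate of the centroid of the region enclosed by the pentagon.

-417/173

Apply the shoelace (surveyor's) formula. First the cross-terms c_i = x_i·y_{i+1} − x_{i+1}·y_i:
  15, 24, 38, 82, 14  ⇒  2A = 173, A = 86.5.
Then Σ (y_i + y_{i+1})·c_i = -1251, so ȳ = -1251 / (6·86.5) = -417/173.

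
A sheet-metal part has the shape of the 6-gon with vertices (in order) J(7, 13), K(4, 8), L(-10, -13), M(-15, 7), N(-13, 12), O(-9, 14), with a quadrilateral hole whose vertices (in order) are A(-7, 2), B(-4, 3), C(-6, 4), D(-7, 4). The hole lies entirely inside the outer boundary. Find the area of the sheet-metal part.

302

Outer boundary:
Apply the surveyor's formula: 2A = Σ (x_i·y_{i+1} − x_{i+1}·y_i), indices taken mod 6.
Cross-terms: 4, 28, -265, -89, -74, -215  ⇒  Σ = -611
Area = |Σ|/2 = 305.5.
Hole:
Apply the shoelace formula: 2A = Σ (x_i·y_{i+1} − x_{i+1}·y_i), indices taken mod 4.
Cross-terms: -13, 2, 4, 14  ⇒  Σ = 7
Area = |Σ|/2 = 3.5.
Net area = 305.5 − 3.5 = 302.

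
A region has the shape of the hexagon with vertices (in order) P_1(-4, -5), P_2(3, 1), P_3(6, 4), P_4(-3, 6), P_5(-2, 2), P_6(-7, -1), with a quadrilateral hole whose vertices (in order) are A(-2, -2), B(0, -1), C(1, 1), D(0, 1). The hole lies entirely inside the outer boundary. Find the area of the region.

56

Outer boundary:
P_1→P_2: (-4)(1) − (3)(-5) = 11
P_2→P_3: (3)(4) − (6)(1) = 6
P_3→P_4: (6)(6) − (-3)(4) = 48
P_4→P_5: (-3)(2) − (-2)(6) = 6
P_5→P_6: (-2)(-1) − (-7)(2) = 16
P_6→P_1: (-7)(-5) − (-4)(-1) = 31
Σ = 118
Area = |Σ|/2 = 59.
Hole:
Apply Gauss's area formula: 2A = Σ (x_i·y_{i+1} − x_{i+1}·y_i), indices taken mod 4.
Cross-terms: 2, 1, 1, 2  ⇒  Σ = 6
Area = |Σ|/2 = 3.
Net area = 59 − 3 = 56.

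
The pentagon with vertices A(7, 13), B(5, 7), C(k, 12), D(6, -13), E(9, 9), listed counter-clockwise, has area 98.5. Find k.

0

Write out the shoelace sum; only the two edges meeting at C involve k:
2·Area = [(5·12 − k·7) + (k·(-13) − 6·12)] + 209
       = -20·k + 197 = 197
⇒ k = 0.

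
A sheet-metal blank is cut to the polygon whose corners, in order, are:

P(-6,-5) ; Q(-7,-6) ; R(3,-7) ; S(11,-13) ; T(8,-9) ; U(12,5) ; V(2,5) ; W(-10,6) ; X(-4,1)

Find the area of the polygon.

Apply Gauss's area formula: 2A = Σ (x_i·y_{i+1} − x_{i+1}·y_i), indices taken mod 9.
Cross-terms: 1, 67, 38, 5, 148, 50, 62, 14, 26  ⇒  Σ = 411
Area = |Σ|/2 = 205.5.

205.5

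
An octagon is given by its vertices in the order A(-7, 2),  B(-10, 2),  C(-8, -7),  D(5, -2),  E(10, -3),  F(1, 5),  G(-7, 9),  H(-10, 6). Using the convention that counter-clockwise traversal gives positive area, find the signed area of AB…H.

157.5

Σ = (6) + (86) + (51) + (5) + (53) + (44) + (48) + (22) = 315
Signed area = Σ/2 = 157.5 (positive ⇒ counter-clockwise traversal).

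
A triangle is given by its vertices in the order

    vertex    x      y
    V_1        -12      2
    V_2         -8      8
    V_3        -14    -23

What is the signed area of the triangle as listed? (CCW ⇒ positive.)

Apply the shoelace (surveyor's) formula: 2A = Σ (x_i·y_{i+1} − x_{i+1}·y_i), indices taken mod 3.
Σ = (-80) + (296) + (-304) = -88
Signed area = Σ/2 = -44 (negative ⇒ clockwise traversal).

-44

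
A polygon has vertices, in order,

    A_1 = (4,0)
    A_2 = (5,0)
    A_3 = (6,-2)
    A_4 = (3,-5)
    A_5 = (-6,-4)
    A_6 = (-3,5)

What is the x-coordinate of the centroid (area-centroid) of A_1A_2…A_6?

Apply the surveyor's formula. First the cross-terms c_i = x_i·y_{i+1} − x_{i+1}·y_i:
  0, -10, -24, -42, -42, -20  ⇒  2A = -138, A = -69.
Then Σ (x_i + x_{i+1})·c_i = 158, so x̄ = 158 / (6·(-69)) = -79/207.

-79/207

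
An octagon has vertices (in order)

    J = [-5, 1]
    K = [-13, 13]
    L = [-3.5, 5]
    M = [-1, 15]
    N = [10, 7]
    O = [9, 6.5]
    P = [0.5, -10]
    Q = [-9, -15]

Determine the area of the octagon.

274.375

Apply the shoelace formula: 2A = Σ (x_i·y_{i+1} − x_{i+1}·y_i), indices taken mod 8.
Cross-terms: -52, -19.5, -47.5, -157, 2, -93.25, -97.5, -84  ⇒  Σ = -548.75
Area = |Σ|/2 = 274.375.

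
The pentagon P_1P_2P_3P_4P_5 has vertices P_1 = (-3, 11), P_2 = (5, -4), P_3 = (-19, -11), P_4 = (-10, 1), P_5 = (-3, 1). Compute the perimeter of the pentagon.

74

|P_1P_2| = √((8)² + (-15)²) = √289 = 17
|P_2P_3| = √((-24)² + (-7)²) = √625 = 25
|P_3P_4| = √((9)² + (12)²) = √225 = 15
|P_4P_5| = √((7)² + (0)²) = √49 = 7
|P_5P_1| = √((0)² + (10)²) = √100 = 10
Perimeter = 17 + 25 + 15 + 7 + 10 = 74.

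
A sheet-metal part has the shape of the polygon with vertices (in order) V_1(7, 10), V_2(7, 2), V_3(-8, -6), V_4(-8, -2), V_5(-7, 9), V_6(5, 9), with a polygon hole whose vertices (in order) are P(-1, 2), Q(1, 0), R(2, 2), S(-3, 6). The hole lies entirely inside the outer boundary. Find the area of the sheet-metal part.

Outer boundary:
Apply the shoelace (surveyor's) formula: 2A = Σ (x_i·y_{i+1} − x_{i+1}·y_i), indices taken mod 6.
Σ = (-56) + (-26) + (-32) + (-86) + (-108) + (-13) = -321
Area = |Σ|/2 = 160.5.
Hole:
P→Q: (-1)(0) − (1)(2) = -2
Q→R: (1)(2) − (2)(0) = 2
R→S: (2)(6) − (-3)(2) = 18
S→P: (-3)(2) − (-1)(6) = 0
Σ = 18
Area = |Σ|/2 = 9.
Net area = 160.5 − 9 = 151.5.

151.5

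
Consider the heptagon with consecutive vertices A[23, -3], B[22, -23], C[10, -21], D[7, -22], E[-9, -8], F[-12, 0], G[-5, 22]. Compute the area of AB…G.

A→B: (23)(-23) − (22)(-3) = -463
B→C: (22)(-21) − (10)(-23) = -232
C→D: (10)(-22) − (7)(-21) = -73
D→E: (7)(-8) − (-9)(-22) = -254
E→F: (-9)(0) − (-12)(-8) = -96
F→G: (-12)(22) − (-5)(0) = -264
G→A: (-5)(-3) − (23)(22) = -491
Σ = -1873
Area = |Σ|/2 = 936.5.

936.5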